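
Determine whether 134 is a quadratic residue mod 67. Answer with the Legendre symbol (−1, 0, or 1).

0

First reduce: 134 ≡ 0 (mod 67).
Top reduces to 0: gcd > 1, so the symbol is 0.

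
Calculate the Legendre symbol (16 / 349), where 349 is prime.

Pull out 2^4: since 349 ≡ 5 (mod 8), (2/349) = -1, so (2/349)^4 = +1.
Reached (1/349) = 1. Collecting the sign flips along the way, the symbol is +1.

1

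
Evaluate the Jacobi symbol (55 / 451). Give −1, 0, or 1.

0

Reciprocity: 55 ≡ 3 and 451 ≡ 3 (mod 4), so (55/451) = −(451/55).
Reduce top mod 55: now compute (11/55).
Reciprocity: 11 ≡ 3 and 55 ≡ 3 (mod 4), so (11/55) = −(55/11).
Reduce top mod 11: now compute (0/11).
Top reduces to 0: gcd > 1, so the symbol is 0.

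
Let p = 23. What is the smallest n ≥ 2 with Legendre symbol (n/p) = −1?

(2/23) = +1, so 2 is a residue.
(3/23) = +1, so 3 is a residue.
(4/23) = +1, so 4 is a residue.
(5/23) = −1, so 5 is the smallest positive non-residue mod 23.

5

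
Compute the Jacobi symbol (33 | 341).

Reciprocity: 33 ≡ 1 and 341 ≡ 1 (mod 4), so (33/341) = +(341/33).
Reduce top mod 33: now compute (11/33).
Reciprocity: 11 ≡ 3 and 33 ≡ 1 (mod 4), so (11/33) = +(33/11).
Reduce top mod 11: now compute (0/11).
Top reduces to 0: gcd > 1, so the symbol is 0.

0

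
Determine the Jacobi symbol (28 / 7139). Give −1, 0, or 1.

Pull out 2^2: since 7139 ≡ 3 (mod 8), (2/7139) = -1, so (2/7139)^2 = +1.
Reciprocity: 7 ≡ 3 and 7139 ≡ 3 (mod 4), so (7/7139) = −(7139/7).
Reduce top mod 7: now compute (6/7).
Pull out 2: since 7 ≡ 7 (mod 8), (2/7) = +1.
Reciprocity: 3 ≡ 3 and 7 ≡ 3 (mod 4), so (3/7) = −(7/3).
Reduce top mod 3: now compute (1/3).
Reached (1/3) = 1. Collecting the sign flips along the way, the symbol is +1.

1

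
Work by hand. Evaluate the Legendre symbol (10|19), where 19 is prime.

Pull out 2: since 19 ≡ 3 (mod 8), (2/19) = -1.
Reciprocity: 5 ≡ 1 and 19 ≡ 3 (mod 4), so (5/19) = +(19/5).
Reduce top mod 5: now compute (4/5).
Pull out 2^2: since 5 ≡ 5 (mod 8), (2/5) = -1, so (2/5)^2 = +1.
Reached (1/5) = 1. Collecting the sign flips along the way, the symbol is -1.

-1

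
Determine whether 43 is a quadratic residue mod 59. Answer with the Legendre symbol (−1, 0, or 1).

Euler's criterion: (43/59) ≡ 43^29 (mod 59).
43^2 ≡ 20 (mod 59)
43^4 ≡ 46 (mod 59)
43^8 ≡ 51 (mod 59)
43^16 ≡ 5 (mod 59)
43^29 = 43^(16+8+4+1) ≡ 58 (mod 59).
Result is 58 ≡ −1, so (43/59) = −1.

-1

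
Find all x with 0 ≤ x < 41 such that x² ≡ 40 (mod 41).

41 ≡ 1 (mod 4), so we find a root by search.
Trying successive values, 9² = 81 ≡ 40 (mod 41). The other root is 41 − 9 = 32.

9, 32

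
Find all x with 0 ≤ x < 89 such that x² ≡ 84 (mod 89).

23, 66

89 ≡ 1 (mod 4), so we find a root by search.
Trying successive values, 23² = 529 ≡ 84 (mod 89). The other root is 89 − 23 = 66.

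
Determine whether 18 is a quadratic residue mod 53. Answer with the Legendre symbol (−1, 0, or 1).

Pull out 2: since 53 ≡ 5 (mod 8), (2/53) = -1.
Reciprocity: 9 ≡ 1 and 53 ≡ 1 (mod 4), so (9/53) = +(53/9).
Reduce top mod 9: now compute (8/9).
Pull out 2^3: since 9 ≡ 1 (mod 8), (2/9) = +1, so (2/9)^3 = +1.
Reached (1/9) = 1. Collecting the sign flips along the way, the symbol is -1.

-1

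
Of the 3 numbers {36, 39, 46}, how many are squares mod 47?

1

(36/47) = +1 → QR.
(39/47) = -1 → non-residue.
(46/47) = -1 → non-residue.
Total quadratic residues among the 3: 1.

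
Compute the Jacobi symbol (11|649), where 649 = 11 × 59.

Reciprocity: 11 ≡ 3 and 649 ≡ 1 (mod 4), so (11/649) = +(649/11).
Reduce top mod 11: now compute (0/11).
Top reduces to 0: gcd > 1, so the symbol is 0.

0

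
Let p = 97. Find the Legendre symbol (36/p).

1

Pull out 2^2: since 97 ≡ 1 (mod 8), (2/97) = +1, so (2/97)^2 = +1.
Reciprocity: 9 ≡ 1 and 97 ≡ 1 (mod 4), so (9/97) = +(97/9).
Reduce top mod 9: now compute (7/9).
Reciprocity: 7 ≡ 3 and 9 ≡ 1 (mod 4), so (7/9) = +(9/7).
Reduce top mod 7: now compute (2/7).
Pull out 2: since 7 ≡ 7 (mod 8), (2/7) = +1.
Reached (1/7) = 1. Collecting the sign flips along the way, the symbol is +1.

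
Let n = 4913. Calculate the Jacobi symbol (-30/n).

First reduce: -30 ≡ 4883 (mod 4913).
Reciprocity: 4883 ≡ 3 and 4913 ≡ 1 (mod 4), so (4883/4913) = +(4913/4883).
Reduce top mod 4883: now compute (30/4883).
Pull out 2: since 4883 ≡ 3 (mod 8), (2/4883) = -1.
Reciprocity: 15 ≡ 3 and 4883 ≡ 3 (mod 4), so (15/4883) = −(4883/15).
Reduce top mod 15: now compute (8/15).
Pull out 2^3: since 15 ≡ 7 (mod 8), (2/15) = +1, so (2/15)^3 = +1.
Reached (1/15) = 1. Collecting the sign flips along the way, the symbol is +1.

1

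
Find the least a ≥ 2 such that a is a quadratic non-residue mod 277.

2

(2/277) = −1, so 2 is the smallest positive non-residue mod 277.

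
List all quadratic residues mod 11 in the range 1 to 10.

1 3 4 5 9

Square k = 1,…,5 (k and 11−k give the same square):
1²=1, 2²=4, 3²=9, 4²≡5, 5²≡3 (mod 11).
So the quadratic residues mod 11 are {1, 3, 4, 5, 9}.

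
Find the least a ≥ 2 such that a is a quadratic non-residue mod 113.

3

(2/113) = +1, so 2 is a residue.
(3/113) = −1, so 3 is the smallest positive non-residue mod 113.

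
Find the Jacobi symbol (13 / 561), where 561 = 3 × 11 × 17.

-1

Reciprocity: 13 ≡ 1 and 561 ≡ 1 (mod 4), so (13/561) = +(561/13).
Reduce top mod 13: now compute (2/13).
Pull out 2: since 13 ≡ 5 (mod 8), (2/13) = -1.
Reached (1/13) = 1. Collecting the sign flips along the way, the symbol is -1.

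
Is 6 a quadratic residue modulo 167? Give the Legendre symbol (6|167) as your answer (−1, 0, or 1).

1

Euler's criterion: (6/167) ≡ 6^83 (mod 167).
6^2 ≡ 36 (mod 167)
6^4 ≡ 127 (mod 167)
6^8 ≡ 97 (mod 167)
6^16 ≡ 57 (mod 167)
6^32 ≡ 76 (mod 167)
6^64 ≡ 98 (mod 167)
6^83 = 6^(64+16+2+1) ≡ 1 (mod 167).
Result is 1, so (6/167) = 1.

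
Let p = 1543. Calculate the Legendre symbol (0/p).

Top reduces to 0: gcd > 1, so the symbol is 0.

0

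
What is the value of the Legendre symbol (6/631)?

-1

Euler's criterion: (6/631) ≡ 6^315 (mod 631).
6^2 ≡ 36 (mod 631)
6^4 ≡ 34 (mod 631)
6^8 ≡ 525 (mod 631)
6^16 ≡ 509 (mod 631)
6^32 ≡ 371 (mod 631)
6^64 ≡ 83 (mod 631)
6^128 ≡ 579 (mod 631)
6^256 ≡ 180 (mod 631)
6^315 = 6^(256+32+16+8+2+1) ≡ 630 (mod 631).
Result is 630 ≡ −1, so (6/631) = −1.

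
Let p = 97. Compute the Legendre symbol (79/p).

1

Reciprocity: 79 ≡ 3 and 97 ≡ 1 (mod 4), so (79/97) = +(97/79).
Reduce top mod 79: now compute (18/79).
Pull out 2: since 79 ≡ 7 (mod 8), (2/79) = +1.
Reciprocity: 9 ≡ 1 and 79 ≡ 3 (mod 4), so (9/79) = +(79/9).
Reduce top mod 9: now compute (7/9).
Reciprocity: 7 ≡ 3 and 9 ≡ 1 (mod 4), so (7/9) = +(9/7).
Reduce top mod 7: now compute (2/7).
Pull out 2: since 7 ≡ 7 (mod 8), (2/7) = +1.
Reached (1/7) = 1. Collecting the sign flips along the way, the symbol is +1.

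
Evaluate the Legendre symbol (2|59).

-1

Pull out 2: since 59 ≡ 3 (mod 8), (2/59) = -1.
Reached (1/59) = 1. Collecting the sign flips along the way, the symbol is -1.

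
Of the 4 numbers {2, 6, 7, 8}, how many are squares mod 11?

0

(2/11) = -1 → non-residue.
(6/11) = -1 → non-residue.
(7/11) = -1 → non-residue.
(8/11) = -1 → non-residue.
Total quadratic residues among the 4: 0.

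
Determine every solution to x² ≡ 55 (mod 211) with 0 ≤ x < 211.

Since 211 ≡ 3 (mod 4), a square root of 55 is 55^((211+1)/4) = 55^53 mod 211.
Repeated squaring: 55^2≡71, 55^4≡188, 55^8≡107, 55^16≡55, 55^32≡71 (mod 211).
55^53 = 55^(32+16+4+1) ≡ 107 (mod 211).
Check: 107² = 11449 ≡ 55 (mod 211). The two roots are 104 and 107.

104, 107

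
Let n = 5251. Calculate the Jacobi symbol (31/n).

1

Reciprocity: 31 ≡ 3 and 5251 ≡ 3 (mod 4), so (31/5251) = −(5251/31).
Reduce top mod 31: now compute (12/31).
Pull out 2^2: since 31 ≡ 7 (mod 8), (2/31) = +1, so (2/31)^2 = +1.
Reciprocity: 3 ≡ 3 and 31 ≡ 3 (mod 4), so (3/31) = −(31/3).
Reduce top mod 3: now compute (1/3).
Reached (1/3) = 1. Collecting the sign flips along the way, the symbol is +1.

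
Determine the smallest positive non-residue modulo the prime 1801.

11

(2/1801) = +1, so 2 is a residue.
(3/1801) = +1, so 3 is a residue.
(4/1801) = +1, so 4 is a residue.
(5/1801) = +1, so 5 is a residue.
(6/1801) = +1, so 6 is a residue.
(7/1801) = +1, so 7 is a residue.
(8/1801) = +1, so 8 is a residue.
(9/1801) = +1, so 9 is a residue.
(10/1801) = +1, so 10 is a residue.
(11/1801) = −1, so 11 is the smallest positive non-residue mod 1801.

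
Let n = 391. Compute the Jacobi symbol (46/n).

Pull out 2: since 391 ≡ 7 (mod 8), (2/391) = +1.
Reciprocity: 23 ≡ 3 and 391 ≡ 3 (mod 4), so (23/391) = −(391/23).
Reduce top mod 23: now compute (0/23).
Top reduces to 0: gcd > 1, so the symbol is 0.

0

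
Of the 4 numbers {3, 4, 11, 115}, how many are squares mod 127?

3

(3/127) = -1 → non-residue.
(4/127) = +1 → QR.
(11/127) = +1 → QR.
(115/127) = +1 → QR.
Total quadratic residues among the 4: 3.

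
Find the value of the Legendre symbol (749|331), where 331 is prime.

First reduce: 749 ≡ 87 (mod 331).
Reciprocity: 87 ≡ 3 and 331 ≡ 3 (mod 4), so (87/331) = −(331/87).
Reduce top mod 87: now compute (70/87).
Pull out 2: since 87 ≡ 7 (mod 8), (2/87) = +1.
Reciprocity: 35 ≡ 3 and 87 ≡ 3 (mod 4), so (35/87) = −(87/35).
Reduce top mod 35: now compute (17/35).
Reciprocity: 17 ≡ 1 and 35 ≡ 3 (mod 4), so (17/35) = +(35/17).
Reduce top mod 17: now compute (1/17).
Reached (1/17) = 1. Collecting the sign flips along the way, the symbol is +1.

1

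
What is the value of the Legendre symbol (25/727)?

Reciprocity: 25 ≡ 1 and 727 ≡ 3 (mod 4), so (25/727) = +(727/25).
Reduce top mod 25: now compute (2/25).
Pull out 2: since 25 ≡ 1 (mod 8), (2/25) = +1.
Reached (1/25) = 1. Collecting the sign flips along the way, the symbol is +1.

1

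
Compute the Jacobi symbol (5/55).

0

Reciprocity: 5 ≡ 1 and 55 ≡ 3 (mod 4), so (5/55) = +(55/5).
Reduce top mod 5: now compute (0/5).
Top reduces to 0: gcd > 1, so the symbol is 0.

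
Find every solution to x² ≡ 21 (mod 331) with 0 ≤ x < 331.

Since 331 ≡ 3 (mod 4), a square root of 21 is 21^((331+1)/4) = 21^83 mod 331.
Repeated squaring: 21^2≡110, 21^4≡184, 21^8≡94, 21^16≡230, 21^32≡271, 21^64≡290 (mod 331).
21^83 = 21^(64+16+2+1) ≡ 141 (mod 331).
Check: 141² = 19881 ≡ 21 (mod 331). The two roots are 141 and 190.

141, 190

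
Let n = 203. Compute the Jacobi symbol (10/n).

Pull out 2: since 203 ≡ 3 (mod 8), (2/203) = -1.
Reciprocity: 5 ≡ 1 and 203 ≡ 3 (mod 4), so (5/203) = +(203/5).
Reduce top mod 5: now compute (3/5).
Reciprocity: 3 ≡ 3 and 5 ≡ 1 (mod 4), so (3/5) = +(5/3).
Reduce top mod 3: now compute (2/3).
Pull out 2: since 3 ≡ 3 (mod 8), (2/3) = -1.
Reached (1/3) = 1. Collecting the sign flips along the way, the symbol is +1.

1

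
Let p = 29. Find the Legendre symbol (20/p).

1

Euler's criterion: (20/29) ≡ 20^14 (mod 29).
20^2 ≡ 23 (mod 29)
20^4 ≡ 7 (mod 29)
20^8 ≡ 20 (mod 29)
20^14 = 20^(8+4+2) ≡ 1 (mod 29).
Result is 1, so (20/29) = 1.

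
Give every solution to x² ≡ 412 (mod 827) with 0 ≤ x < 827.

Since 827 ≡ 3 (mod 4), a square root of 412 is 412^((827+1)/4) = 412^207 mod 827.
Repeated squaring: 412^2≡209, 412^4≡677, 412^8≡171, 412^16≡296, 412^32≡781, 412^64≡462, 412^128≡78 (mod 827).
412^207 = 412^(128+64+8+4+2+1) ≡ 269 (mod 827).
Check: 269² = 72361 ≡ 412 (mod 827). The two roots are 269 and 558.

269, 558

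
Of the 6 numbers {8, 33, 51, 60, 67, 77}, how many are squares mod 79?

3

(8/79) = +1 → QR.
(33/79) = -1 → non-residue.
(51/79) = +1 → QR.
(60/79) = -1 → non-residue.
(67/79) = +1 → QR.
(77/79) = -1 → non-residue.
Total quadratic residues among the 6: 3.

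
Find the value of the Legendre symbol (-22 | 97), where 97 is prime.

Euler's criterion: (-22/97) ≡ 75^48 (mod 97).
75^2 ≡ 96 (mod 97)
75^4 ≡ 1 (mod 97)
75^8 ≡ 1 (mod 97)
75^16 ≡ 1 (mod 97)
75^32 ≡ 1 (mod 97)
75^48 = 75^(32+16) ≡ 1 (mod 97).
Result is 1, so (-22/97) = 1.

1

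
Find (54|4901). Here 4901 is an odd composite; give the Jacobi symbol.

1

Pull out 2: since 4901 ≡ 5 (mod 8), (2/4901) = -1.
Reciprocity: 27 ≡ 3 and 4901 ≡ 1 (mod 4), so (27/4901) = +(4901/27).
Reduce top mod 27: now compute (14/27).
Pull out 2: since 27 ≡ 3 (mod 8), (2/27) = -1.
Reciprocity: 7 ≡ 3 and 27 ≡ 3 (mod 4), so (7/27) = −(27/7).
Reduce top mod 7: now compute (6/7).
Pull out 2: since 7 ≡ 7 (mod 8), (2/7) = +1.
Reciprocity: 3 ≡ 3 and 7 ≡ 3 (mod 4), so (3/7) = −(7/3).
Reduce top mod 3: now compute (1/3).
Reached (1/3) = 1. Collecting the sign flips along the way, the symbol is +1.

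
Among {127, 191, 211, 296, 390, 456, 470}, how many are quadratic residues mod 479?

(127/479) = -1 → non-residue.
(191/479) = -1 → non-residue.
(211/479) = +1 → QR.
(296/479) = -1 → non-residue.
(390/479) = -1 → non-residue.
(456/479) = -1 → non-residue.
(470/479) = -1 → non-residue.
Total quadratic residues among the 7: 1.

1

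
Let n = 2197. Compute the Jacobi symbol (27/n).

Reciprocity: 27 ≡ 3 and 2197 ≡ 1 (mod 4), so (27/2197) = +(2197/27).
Reduce top mod 27: now compute (10/27).
Pull out 2: since 27 ≡ 3 (mod 8), (2/27) = -1.
Reciprocity: 5 ≡ 1 and 27 ≡ 3 (mod 4), so (5/27) = +(27/5).
Reduce top mod 5: now compute (2/5).
Pull out 2: since 5 ≡ 5 (mod 8), (2/5) = -1.
Reached (1/5) = 1. Collecting the sign flips along the way, the symbol is +1.

1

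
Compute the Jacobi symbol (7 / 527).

-1

Reciprocity: 7 ≡ 3 and 527 ≡ 3 (mod 4), so (7/527) = −(527/7).
Reduce top mod 7: now compute (2/7).
Pull out 2: since 7 ≡ 7 (mod 8), (2/7) = +1.
Reached (1/7) = 1. Collecting the sign flips along the way, the symbol is -1.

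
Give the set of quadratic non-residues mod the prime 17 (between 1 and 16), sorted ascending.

Square k = 1,…,8 (k and 17−k give the same square):
1²=1, 2²=4, 3²=9, 4²=16, 5²≡8, 6²≡2, 7²≡15, 8²≡13 (mod 17).
The residues are {1, 2, 4, 8, 9, 13, 15, 16}; the non-residues are the remaining 8 nonzero classes.

3, 5, 6, 7, 10, 11, 12, 14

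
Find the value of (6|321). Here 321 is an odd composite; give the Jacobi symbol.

0

Pull out 2: since 321 ≡ 1 (mod 8), (2/321) = +1.
Reciprocity: 3 ≡ 3 and 321 ≡ 1 (mod 4), so (3/321) = +(321/3).
Reduce top mod 3: now compute (0/3).
Top reduces to 0: gcd > 1, so the symbol is 0.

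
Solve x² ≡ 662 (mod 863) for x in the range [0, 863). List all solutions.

109, 754

Since 863 ≡ 3 (mod 4), a square root of 662 is 662^((863+1)/4) = 662^216 mod 863.
Repeated squaring: 662^2≡703, 662^4≡573, 662^8≡389, 662^16≡296, 662^32≡453, 662^64≡678, 662^128≡568 (mod 863).
662^216 = 662^(128+64+16+8) ≡ 109 (mod 863).
Check: 109² = 11881 ≡ 662 (mod 863). The two roots are 109 and 754.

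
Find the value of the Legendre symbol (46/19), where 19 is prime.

-1

First reduce: 46 ≡ 8 (mod 19).
Pull out 2^3: since 19 ≡ 3 (mod 8), (2/19) = -1, so (2/19)^3 = -1.
Reached (1/19) = 1. Collecting the sign flips along the way, the symbol is -1.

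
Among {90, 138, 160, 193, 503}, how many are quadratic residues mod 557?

(90/557) = +1 → QR.
(138/557) = -1 → non-residue.
(160/557) = +1 → QR.
(193/557) = -1 → non-residue.
(503/557) = +1 → QR.
Total quadratic residues among the 5: 3.

3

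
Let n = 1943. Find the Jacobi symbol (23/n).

1

Reciprocity: 23 ≡ 3 and 1943 ≡ 3 (mod 4), so (23/1943) = −(1943/23).
Reduce top mod 23: now compute (11/23).
Reciprocity: 11 ≡ 3 and 23 ≡ 3 (mod 4), so (11/23) = −(23/11).
Reduce top mod 11: now compute (1/11).
Reached (1/11) = 1. Collecting the sign flips along the way, the symbol is +1.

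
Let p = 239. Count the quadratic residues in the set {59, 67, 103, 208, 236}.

(59/239) = -1 → non-residue.
(67/239) = +1 → QR.
(103/239) = -1 → non-residue.
(208/239) = -1 → non-residue.
(236/239) = -1 → non-residue.
Total quadratic residues among the 5: 1.

1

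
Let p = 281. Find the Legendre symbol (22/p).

Pull out 2: since 281 ≡ 1 (mod 8), (2/281) = +1.
Reciprocity: 11 ≡ 3 and 281 ≡ 1 (mod 4), so (11/281) = +(281/11).
Reduce top mod 11: now compute (6/11).
Pull out 2: since 11 ≡ 3 (mod 8), (2/11) = -1.
Reciprocity: 3 ≡ 3 and 11 ≡ 3 (mod 4), so (3/11) = −(11/3).
Reduce top mod 3: now compute (2/3).
Pull out 2: since 3 ≡ 3 (mod 8), (2/3) = -1.
Reached (1/3) = 1. Collecting the sign flips along the way, the symbol is -1.

-1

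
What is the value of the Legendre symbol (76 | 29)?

-1

First reduce: 76 ≡ 18 (mod 29).
Pull out 2: since 29 ≡ 5 (mod 8), (2/29) = -1.
Reciprocity: 9 ≡ 1 and 29 ≡ 1 (mod 4), so (9/29) = +(29/9).
Reduce top mod 9: now compute (2/9).
Pull out 2: since 9 ≡ 1 (mod 8), (2/9) = +1.
Reached (1/9) = 1. Collecting the sign flips along the way, the symbol is -1.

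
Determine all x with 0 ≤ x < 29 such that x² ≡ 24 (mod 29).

13, 16

29 ≡ 1 (mod 4), so we find a root by search.
Trying successive values, 13² = 169 ≡ 24 (mod 29). The other root is 29 − 13 = 16.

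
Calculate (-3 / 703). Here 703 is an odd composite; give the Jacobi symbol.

1

First reduce: -3 ≡ 700 (mod 703).
Pull out 2^2: since 703 ≡ 7 (mod 8), (2/703) = +1, so (2/703)^2 = +1.
Reciprocity: 175 ≡ 3 and 703 ≡ 3 (mod 4), so (175/703) = −(703/175).
Reduce top mod 175: now compute (3/175).
Reciprocity: 3 ≡ 3 and 175 ≡ 3 (mod 4), so (3/175) = −(175/3).
Reduce top mod 3: now compute (1/3).
Reached (1/3) = 1. Collecting the sign flips along the way, the symbol is +1.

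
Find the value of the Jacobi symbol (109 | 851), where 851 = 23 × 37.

Reciprocity: 109 ≡ 1 and 851 ≡ 3 (mod 4), so (109/851) = +(851/109).
Reduce top mod 109: now compute (88/109).
Pull out 2^3: since 109 ≡ 5 (mod 8), (2/109) = -1, so (2/109)^3 = -1.
Reciprocity: 11 ≡ 3 and 109 ≡ 1 (mod 4), so (11/109) = +(109/11).
Reduce top mod 11: now compute (10/11).
Pull out 2: since 11 ≡ 3 (mod 8), (2/11) = -1.
Reciprocity: 5 ≡ 1 and 11 ≡ 3 (mod 4), so (5/11) = +(11/5).
Reduce top mod 5: now compute (1/5).
Reached (1/5) = 1. Collecting the sign flips along the way, the symbol is +1.

1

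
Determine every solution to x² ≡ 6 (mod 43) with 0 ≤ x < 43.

7, 36

Since 43 ≡ 3 (mod 4), a square root of 6 is 6^((43+1)/4) = 6^11 mod 43.
Repeated squaring: 6^2≡36, 6^4≡6, 6^8≡36 (mod 43).
6^11 = 6^(8+2+1) ≡ 36 (mod 43).
Check: 36² = 1296 ≡ 6 (mod 43). The two roots are 7 and 36.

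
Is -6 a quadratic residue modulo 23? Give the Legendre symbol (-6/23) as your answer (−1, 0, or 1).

-1

First reduce: -6 ≡ 17 (mod 23).
Reciprocity: 17 ≡ 1 and 23 ≡ 3 (mod 4), so (17/23) = +(23/17).
Reduce top mod 17: now compute (6/17).
Pull out 2: since 17 ≡ 1 (mod 8), (2/17) = +1.
Reciprocity: 3 ≡ 3 and 17 ≡ 1 (mod 4), so (3/17) = +(17/3).
Reduce top mod 3: now compute (2/3).
Pull out 2: since 3 ≡ 3 (mod 8), (2/3) = -1.
Reached (1/3) = 1. Collecting the sign flips along the way, the symbol is -1.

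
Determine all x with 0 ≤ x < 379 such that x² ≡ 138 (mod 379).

Since 379 ≡ 3 (mod 4), a square root of 138 is 138^((379+1)/4) = 138^95 mod 379.
Repeated squaring: 138^2≡94, 138^4≡119, 138^8≡138, 138^16≡94, 138^32≡119, 138^64≡138 (mod 379).
138^95 = 138^(64+16+8+4+2+1) ≡ 119 (mod 379).
Check: 119² = 14161 ≡ 138 (mod 379). The two roots are 119 and 260.

119, 260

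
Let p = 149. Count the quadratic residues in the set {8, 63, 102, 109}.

(8/149) = -1 → non-residue.
(63/149) = +1 → QR.
(102/149) = +1 → QR.
(109/149) = -1 → non-residue.
Total quadratic residues among the 4: 2.

2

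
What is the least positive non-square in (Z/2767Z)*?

(2/2767) = +1, so 2 is a residue.
(3/2767) = −1, so 3 is the smallest positive non-residue mod 2767.

3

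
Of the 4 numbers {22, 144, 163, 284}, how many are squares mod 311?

(22/311) = -1 → non-residue.
(144/311) = +1 → QR.
(163/311) = +1 → QR.
(284/311) = -1 → non-residue.
Total quadratic residues among the 4: 2.

2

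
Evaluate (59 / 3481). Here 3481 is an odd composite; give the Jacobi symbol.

0

Reciprocity: 59 ≡ 3 and 3481 ≡ 1 (mod 4), so (59/3481) = +(3481/59).
Reduce top mod 59: now compute (0/59).
Top reduces to 0: gcd > 1, so the symbol is 0.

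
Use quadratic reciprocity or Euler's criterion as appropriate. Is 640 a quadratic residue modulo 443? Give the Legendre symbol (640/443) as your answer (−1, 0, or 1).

Euler's criterion: (640/443) ≡ 197^221 (mod 443).
197^2 ≡ 268 (mod 443)
197^4 ≡ 58 (mod 443)
197^8 ≡ 263 (mod 443)
197^16 ≡ 61 (mod 443)
197^32 ≡ 177 (mod 443)
197^64 ≡ 319 (mod 443)
197^128 ≡ 314 (mod 443)
197^221 = 197^(128+64+16+8+4+1) ≡ 1 (mod 443).
Result is 1, so (640/443) = 1.

1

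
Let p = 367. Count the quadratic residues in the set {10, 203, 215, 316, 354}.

1

(10/367) = -1 → non-residue.
(203/367) = -1 → non-residue.
(215/367) = +1 → QR.
(316/367) = -1 → non-residue.
(354/367) = -1 → non-residue.
Total quadratic residues among the 5: 1.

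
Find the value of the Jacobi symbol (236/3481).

Pull out 2^2: since 3481 ≡ 1 (mod 8), (2/3481) = +1, so (2/3481)^2 = +1.
Reciprocity: 59 ≡ 3 and 3481 ≡ 1 (mod 4), so (59/3481) = +(3481/59).
Reduce top mod 59: now compute (0/59).
Top reduces to 0: gcd > 1, so the symbol is 0.

0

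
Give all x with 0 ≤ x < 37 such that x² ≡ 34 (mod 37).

16, 21

37 ≡ 1 (mod 4), so we find a root by search.
Trying successive values, 16² = 256 ≡ 34 (mod 37). The other root is 37 − 16 = 21.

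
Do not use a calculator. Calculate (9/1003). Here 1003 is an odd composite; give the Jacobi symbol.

1

Reciprocity: 9 ≡ 1 and 1003 ≡ 3 (mod 4), so (9/1003) = +(1003/9).
Reduce top mod 9: now compute (4/9).
Pull out 2^2: since 9 ≡ 1 (mod 8), (2/9) = +1, so (2/9)^2 = +1.
Reached (1/9) = 1. Collecting the sign flips along the way, the symbol is +1.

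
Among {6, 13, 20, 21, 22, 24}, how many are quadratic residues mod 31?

1

(6/31) = -1 → non-residue.
(13/31) = -1 → non-residue.
(20/31) = +1 → QR.
(21/31) = -1 → non-residue.
(22/31) = -1 → non-residue.
(24/31) = -1 → non-residue.
Total quadratic residues among the 6: 1.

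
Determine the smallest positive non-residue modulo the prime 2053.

(2/2053) = −1, so 2 is the smallest positive non-residue mod 2053.

2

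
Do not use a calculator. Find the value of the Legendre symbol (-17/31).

First reduce: -17 ≡ 14 (mod 31).
Pull out 2: since 31 ≡ 7 (mod 8), (2/31) = +1.
Reciprocity: 7 ≡ 3 and 31 ≡ 3 (mod 4), so (7/31) = −(31/7).
Reduce top mod 7: now compute (3/7).
Reciprocity: 3 ≡ 3 and 7 ≡ 3 (mod 4), so (3/7) = −(7/3).
Reduce top mod 3: now compute (1/3).
Reached (1/3) = 1. Collecting the sign flips along the way, the symbol is +1.

1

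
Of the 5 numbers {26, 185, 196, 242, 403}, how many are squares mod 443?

(26/443) = -1 → non-residue.
(185/443) = -1 → non-residue.
(196/443) = +1 → QR.
(242/443) = -1 → non-residue.
(403/443) = -1 → non-residue.
Total quadratic residues among the 5: 1.

1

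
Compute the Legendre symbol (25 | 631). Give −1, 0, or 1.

1

Euler's criterion: (25/631) ≡ 25^315 (mod 631).
25^2 ≡ 625 (mod 631)
25^4 ≡ 36 (mod 631)
25^8 ≡ 34 (mod 631)
25^16 ≡ 525 (mod 631)
25^32 ≡ 509 (mod 631)
25^64 ≡ 371 (mod 631)
25^128 ≡ 83 (mod 631)
25^256 ≡ 579 (mod 631)
25^315 = 25^(256+32+16+8+2+1) ≡ 1 (mod 631).
Result is 1, so (25/631) = 1.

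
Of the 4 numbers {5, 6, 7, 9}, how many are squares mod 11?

(5/11) = +1 → QR.
(6/11) = -1 → non-residue.
(7/11) = -1 → non-residue.
(9/11) = +1 → QR.
Total quadratic residues among the 4: 2.

2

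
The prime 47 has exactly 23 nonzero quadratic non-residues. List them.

Square k = 1,…,23 (k and 47−k give the same square):
1²=1, 2²=4, 3²=9, 4²=16, 5²=25, 6²=36, 7²≡2, 8²≡17, 9²≡34, 10²≡6, 11²≡27, 12²≡3, 13²≡28, 14²≡8, 15²≡37, 16²≡21, 17²≡7, 18²≡42, 19²≡32, 20²≡24, 21²≡18, 22²≡14, 23²≡12 (mod 47).
The residues are {1, 2, 3, 4, 6, 7, 8, 9, 12, 14, 16, 17, 18, 21, 24, 25, 27, 28, 32, 34, 36, 37, 42}; the non-residues are the remaining 23 nonzero classes.

5 10 11 13 15 19 20 22 23 26 29 30 31 33 35 38 39 40 41 43 44 45 46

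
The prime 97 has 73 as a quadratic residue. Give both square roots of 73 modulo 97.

48, 49

97 ≡ 1 (mod 4), so we find a root by search.
Trying successive values, 48² = 2304 ≡ 73 (mod 97). The other root is 97 − 48 = 49.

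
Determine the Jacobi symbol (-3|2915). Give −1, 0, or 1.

-1

First reduce: -3 ≡ 2912 (mod 2915).
Pull out 2^5: since 2915 ≡ 3 (mod 8), (2/2915) = -1, so (2/2915)^5 = -1.
Reciprocity: 91 ≡ 3 and 2915 ≡ 3 (mod 4), so (91/2915) = −(2915/91).
Reduce top mod 91: now compute (3/91).
Reciprocity: 3 ≡ 3 and 91 ≡ 3 (mod 4), so (3/91) = −(91/3).
Reduce top mod 3: now compute (1/3).
Reached (1/3) = 1. Collecting the sign flips along the way, the symbol is -1.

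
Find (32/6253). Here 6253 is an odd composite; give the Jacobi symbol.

-1

Pull out 2^5: since 6253 ≡ 5 (mod 8), (2/6253) = -1, so (2/6253)^5 = -1.
Reached (1/6253) = 1. Collecting the sign flips along the way, the symbol is -1.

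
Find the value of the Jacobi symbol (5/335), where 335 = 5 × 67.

0

Reciprocity: 5 ≡ 1 and 335 ≡ 3 (mod 4), so (5/335) = +(335/5).
Reduce top mod 5: now compute (0/5).
Top reduces to 0: gcd > 1, so the symbol is 0.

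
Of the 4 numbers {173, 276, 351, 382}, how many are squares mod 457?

1

(173/457) = -1 → non-residue.
(276/457) = -1 → non-residue.
(351/457) = -1 → non-residue.
(382/457) = +1 → QR.
Total quadratic residues among the 4: 1.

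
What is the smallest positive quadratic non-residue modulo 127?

3

(2/127) = +1, so 2 is a residue.
(3/127) = −1, so 3 is the smallest positive non-residue mod 127.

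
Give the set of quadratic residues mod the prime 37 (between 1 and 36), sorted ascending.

1 3 4 7 9 10 11 12 16 21 25 26 27 28 30 33 34 36

Square k = 1,…,18 (k and 37−k give the same square):
1²=1, 2²=4, 3²=9, 4²=16, 5²=25, 6²=36, 7²≡12, 8²≡27, 9²≡7, 10²≡26, 11²≡10, 12²≡33, 13²≡21, 14²≡11, 15²≡3, 16²≡34, 17²≡30, 18²≡28 (mod 37).
So the quadratic residues mod 37 are {1, 3, 4, 7, 9, 10, 11, 12, 16, 21, 25, 26, 27, 28, 30, 33, 34, 36}.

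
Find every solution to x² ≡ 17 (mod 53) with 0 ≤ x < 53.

21, 32

53 ≡ 1 (mod 4), so we find a root by search.
Trying successive values, 21² = 441 ≡ 17 (mod 53). The other root is 53 − 21 = 32.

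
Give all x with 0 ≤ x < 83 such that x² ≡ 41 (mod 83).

37, 46

Since 83 ≡ 3 (mod 4), a square root of 41 is 41^((83+1)/4) = 41^21 mod 83.
Repeated squaring: 41^2≡21, 41^4≡26, 41^8≡12, 41^16≡61 (mod 83).
41^21 = 41^(16+4+1) ≡ 37 (mod 83).
Check: 37² = 1369 ≡ 41 (mod 83). The two roots are 37 and 46.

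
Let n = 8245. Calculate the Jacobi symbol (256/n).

Pull out 2^8: since 8245 ≡ 5 (mod 8), (2/8245) = -1, so (2/8245)^8 = +1.
Reached (1/8245) = 1. Collecting the sign flips along the way, the symbol is +1.

1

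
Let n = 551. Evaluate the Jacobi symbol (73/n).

Reciprocity: 73 ≡ 1 and 551 ≡ 3 (mod 4), so (73/551) = +(551/73).
Reduce top mod 73: now compute (40/73).
Pull out 2^3: since 73 ≡ 1 (mod 8), (2/73) = +1, so (2/73)^3 = +1.
Reciprocity: 5 ≡ 1 and 73 ≡ 1 (mod 4), so (5/73) = +(73/5).
Reduce top mod 5: now compute (3/5).
Reciprocity: 3 ≡ 3 and 5 ≡ 1 (mod 4), so (3/5) = +(5/3).
Reduce top mod 3: now compute (2/3).
Pull out 2: since 3 ≡ 3 (mod 8), (2/3) = -1.
Reached (1/3) = 1. Collecting the sign flips along the way, the symbol is -1.

-1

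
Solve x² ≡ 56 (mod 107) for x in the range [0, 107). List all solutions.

Since 107 ≡ 3 (mod 4), a square root of 56 is 56^((107+1)/4) = 56^27 mod 107.
Repeated squaring: 56^2≡33, 56^4≡19, 56^8≡40, 56^16≡102 (mod 107).
56^27 = 56^(16+8+2+1) ≡ 85 (mod 107).
Check: 85² = 7225 ≡ 56 (mod 107). The two roots are 22 and 85.

22, 85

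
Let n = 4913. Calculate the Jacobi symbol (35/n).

1

Reciprocity: 35 ≡ 3 and 4913 ≡ 1 (mod 4), so (35/4913) = +(4913/35).
Reduce top mod 35: now compute (13/35).
Reciprocity: 13 ≡ 1 and 35 ≡ 3 (mod 4), so (13/35) = +(35/13).
Reduce top mod 13: now compute (9/13).
Reciprocity: 9 ≡ 1 and 13 ≡ 1 (mod 4), so (9/13) = +(13/9).
Reduce top mod 9: now compute (4/9).
Pull out 2^2: since 9 ≡ 1 (mod 8), (2/9) = +1, so (2/9)^2 = +1.
Reached (1/9) = 1. Collecting the sign flips along the way, the symbol is +1.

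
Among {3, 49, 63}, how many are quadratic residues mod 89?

1

(3/89) = -1 → non-residue.
(49/89) = +1 → QR.
(63/89) = -1 → non-residue.
Total quadratic residues among the 3: 1.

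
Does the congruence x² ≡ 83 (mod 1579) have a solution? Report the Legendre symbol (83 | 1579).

Reciprocity: 83 ≡ 3 and 1579 ≡ 3 (mod 4), so (83/1579) = −(1579/83).
Reduce top mod 83: now compute (2/83).
Pull out 2: since 83 ≡ 3 (mod 8), (2/83) = -1.
Reached (1/83) = 1. Collecting the sign flips along the way, the symbol is +1.

1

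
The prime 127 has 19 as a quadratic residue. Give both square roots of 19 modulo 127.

Since 127 ≡ 3 (mod 4), a square root of 19 is 19^((127+1)/4) = 19^32 mod 127.
Repeated squaring: 19^2≡107, 19^4≡19, 19^8≡107, 19^16≡19, 19^32≡107 (mod 127).
19^32 = 19^(32) ≡ 107 (mod 127).
Check: 107² = 11449 ≡ 19 (mod 127). The two roots are 20 and 107.

20, 107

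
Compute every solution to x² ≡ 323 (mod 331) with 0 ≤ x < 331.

Since 331 ≡ 3 (mod 4), a square root of 323 is 323^((331+1)/4) = 323^83 mod 331.
Repeated squaring: 323^2≡64, 323^4≡124, 323^8≡150, 323^16≡323, 323^32≡64, 323^64≡124 (mod 331).
323^83 = 323^(64+16+2+1) ≡ 150 (mod 331).
Check: 150² = 22500 ≡ 323 (mod 331). The two roots are 150 and 181.

150, 181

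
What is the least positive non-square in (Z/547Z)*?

(2/547) = −1, so 2 is the smallest positive non-residue mod 547.

2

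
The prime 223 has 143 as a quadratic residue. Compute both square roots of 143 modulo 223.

Since 223 ≡ 3 (mod 4), a square root of 143 is 143^((223+1)/4) = 143^56 mod 223.
Repeated squaring: 143^2≡156, 143^4≡29, 143^8≡172, 143^16≡148, 143^32≡50 (mod 223).
143^56 = 143^(32+16+8) ≡ 139 (mod 223).
Check: 139² = 19321 ≡ 143 (mod 223). The two roots are 84 and 139.

84, 139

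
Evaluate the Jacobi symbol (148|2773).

Pull out 2^2: since 2773 ≡ 5 (mod 8), (2/2773) = -1, so (2/2773)^2 = +1.
Reciprocity: 37 ≡ 1 and 2773 ≡ 1 (mod 4), so (37/2773) = +(2773/37).
Reduce top mod 37: now compute (35/37).
Reciprocity: 35 ≡ 3 and 37 ≡ 1 (mod 4), so (35/37) = +(37/35).
Reduce top mod 35: now compute (2/35).
Pull out 2: since 35 ≡ 3 (mod 8), (2/35) = -1.
Reached (1/35) = 1. Collecting the sign flips along the way, the symbol is -1.

-1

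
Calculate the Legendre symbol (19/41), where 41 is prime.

-1

Reciprocity: 19 ≡ 3 and 41 ≡ 1 (mod 4), so (19/41) = +(41/19).
Reduce top mod 19: now compute (3/19).
Reciprocity: 3 ≡ 3 and 19 ≡ 3 (mod 4), so (3/19) = −(19/3).
Reduce top mod 3: now compute (1/3).
Reached (1/3) = 1. Collecting the sign flips along the way, the symbol is -1.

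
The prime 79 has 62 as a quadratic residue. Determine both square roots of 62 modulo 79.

Since 79 ≡ 3 (mod 4), a square root of 62 is 62^((79+1)/4) = 62^20 mod 79.
Repeated squaring: 62^2≡52, 62^4≡18, 62^8≡8, 62^16≡64 (mod 79).
62^20 = 62^(16+4) ≡ 46 (mod 79).
Check: 46² = 2116 ≡ 62 (mod 79). The two roots are 33 and 46.

33, 46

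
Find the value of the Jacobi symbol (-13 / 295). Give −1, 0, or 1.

First reduce: -13 ≡ 282 (mod 295).
Pull out 2: since 295 ≡ 7 (mod 8), (2/295) = +1.
Reciprocity: 141 ≡ 1 and 295 ≡ 3 (mod 4), so (141/295) = +(295/141).
Reduce top mod 141: now compute (13/141).
Reciprocity: 13 ≡ 1 and 141 ≡ 1 (mod 4), so (13/141) = +(141/13).
Reduce top mod 13: now compute (11/13).
Reciprocity: 11 ≡ 3 and 13 ≡ 1 (mod 4), so (11/13) = +(13/11).
Reduce top mod 11: now compute (2/11).
Pull out 2: since 11 ≡ 3 (mod 8), (2/11) = -1.
Reached (1/11) = 1. Collecting the sign flips along the way, the symbol is -1.

-1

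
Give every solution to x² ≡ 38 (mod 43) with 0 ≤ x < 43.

Since 43 ≡ 3 (mod 4), a square root of 38 is 38^((43+1)/4) = 38^11 mod 43.
Repeated squaring: 38^2≡25, 38^4≡23, 38^8≡13 (mod 43).
38^11 = 38^(8+2+1) ≡ 9 (mod 43).
Check: 9² = 81 ≡ 38 (mod 43). The two roots are 9 and 34.

9, 34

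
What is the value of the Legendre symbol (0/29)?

0

Top reduces to 0: gcd > 1, so the symbol is 0.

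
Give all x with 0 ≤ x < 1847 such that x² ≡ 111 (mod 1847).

Since 1847 ≡ 3 (mod 4), a square root of 111 is 111^((1847+1)/4) = 111^462 mod 1847.
Repeated squaring: 111^2≡1239, 111^4≡264, 111^8≡1357, 111^16≡1837, 111^32≡100, 111^64≡765, 111^128≡1573, 111^256≡1196 (mod 1847).
111^462 = 111^(256+128+64+8+4+2) ≡ 567 (mod 1847).
Check: 567² = 321489 ≡ 111 (mod 1847). The two roots are 567 and 1280.

567, 1280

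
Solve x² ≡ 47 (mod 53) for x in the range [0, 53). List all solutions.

10, 43

53 ≡ 1 (mod 4), so we find a root by search.
Trying successive values, 10² = 100 ≡ 47 (mod 53). The other root is 53 − 10 = 43.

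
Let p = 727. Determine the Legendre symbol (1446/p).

-1

Euler's criterion: (1446/727) ≡ 719^363 (mod 727).
719^2 ≡ 64 (mod 727)
719^4 ≡ 461 (mod 727)
719^8 ≡ 237 (mod 727)
719^16 ≡ 190 (mod 727)
719^32 ≡ 477 (mod 727)
719^64 ≡ 705 (mod 727)
719^128 ≡ 484 (mod 727)
719^256 ≡ 162 (mod 727)
719^363 = 719^(256+64+32+8+2+1) ≡ 726 (mod 727).
Result is 726 ≡ −1, so (1446/727) = −1.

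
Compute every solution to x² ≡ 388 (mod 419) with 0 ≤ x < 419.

Since 419 ≡ 3 (mod 4), a square root of 388 is 388^((419+1)/4) = 388^105 mod 419.
Repeated squaring: 388^2≡123, 388^4≡45, 388^8≡349, 388^16≡291, 388^32≡43, 388^64≡173 (mod 419).
388^105 = 388^(64+32+8+1) ≡ 236 (mod 419).
Check: 236² = 55696 ≡ 388 (mod 419). The two roots are 183 and 236.

183, 236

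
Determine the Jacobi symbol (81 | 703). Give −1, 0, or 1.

Reciprocity: 81 ≡ 1 and 703 ≡ 3 (mod 4), so (81/703) = +(703/81).
Reduce top mod 81: now compute (55/81).
Reciprocity: 55 ≡ 3 and 81 ≡ 1 (mod 4), so (55/81) = +(81/55).
Reduce top mod 55: now compute (26/55).
Pull out 2: since 55 ≡ 7 (mod 8), (2/55) = +1.
Reciprocity: 13 ≡ 1 and 55 ≡ 3 (mod 4), so (13/55) = +(55/13).
Reduce top mod 13: now compute (3/13).
Reciprocity: 3 ≡ 3 and 13 ≡ 1 (mod 4), so (3/13) = +(13/3).
Reduce top mod 3: now compute (1/3).
Reached (1/3) = 1. Collecting the sign flips along the way, the symbol is +1.

1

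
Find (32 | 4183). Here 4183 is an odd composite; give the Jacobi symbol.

1

Pull out 2^5: since 4183 ≡ 7 (mod 8), (2/4183) = +1, so (2/4183)^5 = +1.
Reached (1/4183) = 1. Collecting the sign flips along the way, the symbol is +1.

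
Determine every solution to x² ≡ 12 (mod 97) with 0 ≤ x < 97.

20, 77

97 ≡ 1 (mod 4), so we find a root by search.
Trying successive values, 20² = 400 ≡ 12 (mod 97). The other root is 97 − 20 = 77.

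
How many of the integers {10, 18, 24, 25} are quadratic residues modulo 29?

(10/29) = -1 → non-residue.
(18/29) = -1 → non-residue.
(24/29) = +1 → QR.
(25/29) = +1 → QR.
Total quadratic residues among the 4: 2.

2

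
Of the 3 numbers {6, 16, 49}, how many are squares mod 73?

3

(6/73) = +1 → QR.
(16/73) = +1 → QR.
(49/73) = +1 → QR.
Total quadratic residues among the 3: 3.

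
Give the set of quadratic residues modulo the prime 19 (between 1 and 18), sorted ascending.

1 4 5 6 7 9 11 16 17

Square k = 1,…,9 (k and 19−k give the same square):
1²=1, 2²=4, 3²=9, 4²=16, 5²≡6, 6²≡17, 7²≡11, 8²≡7, 9²≡5 (mod 19).
So the quadratic residues mod 19 are {1, 4, 5, 6, 7, 9, 11, 16, 17}.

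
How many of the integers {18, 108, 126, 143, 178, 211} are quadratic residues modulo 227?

(18/227) = -1 → non-residue.
(108/227) = +1 → QR.
(126/227) = -1 → non-residue.
(143/227) = -1 → non-residue.
(178/227) = -1 → non-residue.
(211/227) = -1 → non-residue.
Total quadratic residues among the 6: 1.

1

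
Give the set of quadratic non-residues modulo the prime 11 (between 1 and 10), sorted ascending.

Square k = 1,…,5 (k and 11−k give the same square):
1²=1, 2²=4, 3²=9, 4²≡5, 5²≡3 (mod 11).
The residues are {1, 3, 4, 5, 9}; the non-residues are the remaining 5 nonzero classes.

2,6,7,8,10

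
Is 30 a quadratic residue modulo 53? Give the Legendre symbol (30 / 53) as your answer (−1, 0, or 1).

-1

Euler's criterion: (30/53) ≡ 30^26 (mod 53).
30^2 ≡ 52 (mod 53)
30^4 ≡ 1 (mod 53)
30^8 ≡ 1 (mod 53)
30^16 ≡ 1 (mod 53)
30^26 = 30^(16+8+2) ≡ 52 (mod 53).
Result is 52 ≡ −1, so (30/53) = −1.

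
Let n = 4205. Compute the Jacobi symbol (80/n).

0

Pull out 2^4: since 4205 ≡ 5 (mod 8), (2/4205) = -1, so (2/4205)^4 = +1.
Reciprocity: 5 ≡ 1 and 4205 ≡ 1 (mod 4), so (5/4205) = +(4205/5).
Reduce top mod 5: now compute (0/5).
Top reduces to 0: gcd > 1, so the symbol is 0.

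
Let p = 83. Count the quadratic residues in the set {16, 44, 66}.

(16/83) = +1 → QR.
(44/83) = +1 → QR.
(66/83) = -1 → non-residue.
Total quadratic residues among the 3: 2.

2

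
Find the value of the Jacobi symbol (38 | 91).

Pull out 2: since 91 ≡ 3 (mod 8), (2/91) = -1.
Reciprocity: 19 ≡ 3 and 91 ≡ 3 (mod 4), so (19/91) = −(91/19).
Reduce top mod 19: now compute (15/19).
Reciprocity: 15 ≡ 3 and 19 ≡ 3 (mod 4), so (15/19) = −(19/15).
Reduce top mod 15: now compute (4/15).
Pull out 2^2: since 15 ≡ 7 (mod 8), (2/15) = +1, so (2/15)^2 = +1.
Reached (1/15) = 1. Collecting the sign flips along the way, the symbol is -1.

-1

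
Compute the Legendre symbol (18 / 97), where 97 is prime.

Pull out 2: since 97 ≡ 1 (mod 8), (2/97) = +1.
Reciprocity: 9 ≡ 1 and 97 ≡ 1 (mod 4), so (9/97) = +(97/9).
Reduce top mod 9: now compute (7/9).
Reciprocity: 7 ≡ 3 and 9 ≡ 1 (mod 4), so (7/9) = +(9/7).
Reduce top mod 7: now compute (2/7).
Pull out 2: since 7 ≡ 7 (mod 8), (2/7) = +1.
Reached (1/7) = 1. Collecting the sign flips along the way, the symbol is +1.

1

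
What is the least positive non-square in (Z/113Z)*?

(2/113) = +1, so 2 is a residue.
(3/113) = −1, so 3 is the smallest positive non-residue mod 113.

3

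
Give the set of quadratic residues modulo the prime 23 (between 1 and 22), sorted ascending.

1, 2, 3, 4, 6, 8, 9, 12, 13, 16, 18

Square k = 1,…,11 (k and 23−k give the same square):
1²=1, 2²=4, 3²=9, 4²=16, 5²≡2, 6²≡13, 7²≡3, 8²≡18, 9²≡12, 10²≡8, 11²≡6 (mod 23).
So the quadratic residues mod 23 are {1, 2, 3, 4, 6, 8, 9, 12, 13, 16, 18}.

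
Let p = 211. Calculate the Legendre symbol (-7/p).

1

First reduce: -7 ≡ 204 (mod 211).
Pull out 2^2: since 211 ≡ 3 (mod 8), (2/211) = -1, so (2/211)^2 = +1.
Reciprocity: 51 ≡ 3 and 211 ≡ 3 (mod 4), so (51/211) = −(211/51).
Reduce top mod 51: now compute (7/51).
Reciprocity: 7 ≡ 3 and 51 ≡ 3 (mod 4), so (7/51) = −(51/7).
Reduce top mod 7: now compute (2/7).
Pull out 2: since 7 ≡ 7 (mod 8), (2/7) = +1.
Reached (1/7) = 1. Collecting the sign flips along the way, the symbol is +1.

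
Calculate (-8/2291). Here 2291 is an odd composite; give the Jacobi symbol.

1

First reduce: -8 ≡ 2283 (mod 2291).
Reciprocity: 2283 ≡ 3 and 2291 ≡ 3 (mod 4), so (2283/2291) = −(2291/2283).
Reduce top mod 2283: now compute (8/2283).
Pull out 2^3: since 2283 ≡ 3 (mod 8), (2/2283) = -1, so (2/2283)^3 = -1.
Reached (1/2283) = 1. Collecting the sign flips along the way, the symbol is +1.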